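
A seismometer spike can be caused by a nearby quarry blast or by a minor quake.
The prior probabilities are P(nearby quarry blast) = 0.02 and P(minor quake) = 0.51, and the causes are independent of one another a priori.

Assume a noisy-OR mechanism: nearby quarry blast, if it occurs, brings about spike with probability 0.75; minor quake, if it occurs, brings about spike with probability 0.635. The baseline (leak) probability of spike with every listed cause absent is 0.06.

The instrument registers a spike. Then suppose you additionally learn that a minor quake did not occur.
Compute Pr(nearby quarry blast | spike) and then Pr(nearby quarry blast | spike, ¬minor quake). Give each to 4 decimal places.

Under noisy-OR, P(spike | causes) = 1 − (1−0.06)·∏(1−qᵢ) over the active causes.
Sum P(spike|·) weighted by the priors over the 4 (nearby quarry blast, minor quake) configurations:
  P(spike) = 0.06*0.98*0.49 + 0.6569*0.98*0.51 + 0.765*0.02*0.49 + 0.914225*0.02*0.51
        = 0.028812 + 0.328319 + 0.007497 + 0.009325 = 0.373953
The terms with nearby quarry blast present sum to 0.016822, so
  P(nearby quarry blast | spike) = 0.016822 / 0.373953 ≈ 0.0450

Now condition on the additional information:
Sum P(spike|·) weighted by the priors over both values of nearby quarry blast:
  P(spike | ¬minor quake) = 0.06*0.98 + 0.765*0.02
        = 0.058800 + 0.015300 = 0.074100
Keeping only the nearby quarry blast-present terms gives 0.015300, so
  P(nearby quarry blast | spike, ¬minor quake) = 0.015300 / 0.074100 ≈ 0.2065

Pr(nearby quarry blast | spike) ≈ 0.0450; Pr(nearby quarry blast | spike, ¬minor quake) ≈ 0.2065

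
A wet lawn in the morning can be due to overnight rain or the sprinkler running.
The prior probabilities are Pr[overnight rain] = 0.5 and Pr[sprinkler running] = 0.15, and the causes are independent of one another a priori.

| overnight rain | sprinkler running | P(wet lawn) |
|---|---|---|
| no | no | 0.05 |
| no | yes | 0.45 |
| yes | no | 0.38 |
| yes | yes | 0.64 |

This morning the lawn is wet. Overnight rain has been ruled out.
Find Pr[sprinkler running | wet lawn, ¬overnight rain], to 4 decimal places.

Pr[sprinkler running | wet lawn, ¬overnight rain] ≈ 0.6136

For the numerator, keep only sprinkler running=true terms: 0.45·0.15 = 0.067500
The normalizing constant is 0.05·0.85 + 0.45·0.15 = 0.110000
Posterior = 0.067500 / 0.110000 ≈ 0.6136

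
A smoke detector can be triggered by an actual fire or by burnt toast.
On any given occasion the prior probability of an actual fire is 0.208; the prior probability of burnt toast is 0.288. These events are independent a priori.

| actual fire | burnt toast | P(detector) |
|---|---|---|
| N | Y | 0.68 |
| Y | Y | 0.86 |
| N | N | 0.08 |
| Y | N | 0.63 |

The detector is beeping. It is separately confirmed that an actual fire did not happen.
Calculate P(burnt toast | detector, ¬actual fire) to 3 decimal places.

P(burnt toast | detector, ¬actual fire) ≈ 0.775

P(detector | ¬actual fire) = 0.08×0.712 + 0.68×0.288 = 0.056960 + 0.195840 = 0.252800
The burnt toast-present share is 0.68×0.288 = 0.195840.
P(burnt toast | detector, ¬actual fire) = 0.195840 / 0.252800 ≈ 0.775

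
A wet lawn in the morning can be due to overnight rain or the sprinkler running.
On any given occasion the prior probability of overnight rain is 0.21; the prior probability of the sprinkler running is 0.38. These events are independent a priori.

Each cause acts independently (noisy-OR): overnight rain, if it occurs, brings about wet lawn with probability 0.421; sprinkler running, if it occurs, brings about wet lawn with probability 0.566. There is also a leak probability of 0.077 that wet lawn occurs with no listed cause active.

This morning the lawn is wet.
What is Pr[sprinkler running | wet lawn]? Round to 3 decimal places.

Under noisy-OR, P(wet lawn | causes) = 1 − (1−0.077)·∏(1−qᵢ) over the active causes.
P(wet lawn) = 0.077·0.79·0.62 + 0.599418·0.79·0.38 + 0.465583·0.21·0.62 + 0.768063·0.21·0.38 = 0.037715 + 0.179945 + 0.060619 + 0.061291 = 0.339570
Of this, 0.241236 comes from 0.179945 + 0.061291 (the sprinkler running=true cases).
So P(sprinkler running | wet lawn) = 0.241236/0.339570 ≈ 0.710.

Pr[sprinkler running | wet lawn] ≈ 0.710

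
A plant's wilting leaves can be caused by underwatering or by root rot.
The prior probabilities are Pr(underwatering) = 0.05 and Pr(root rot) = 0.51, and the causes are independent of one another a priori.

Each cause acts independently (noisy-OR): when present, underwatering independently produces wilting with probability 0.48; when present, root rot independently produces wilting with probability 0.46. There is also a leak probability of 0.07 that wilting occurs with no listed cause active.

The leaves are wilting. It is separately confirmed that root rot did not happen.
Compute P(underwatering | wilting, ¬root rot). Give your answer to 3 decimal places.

Under noisy-OR, P(wilting | causes) = 1 − (1−0.07)·∏(1−qᵢ) over the active causes.
Sum P(wilting|·) weighted by the priors over both values of underwatering:
  P(wilting | ¬root rot) = 0.07×0.95 + 0.5164×0.05
        = 0.066500 + 0.025820 = 0.092320
Configurations with underwatering contribute 0.025820, so
  P(underwatering | wilting, ¬root rot) = 0.025820 / 0.092320 ≈ 0.280

P(underwatering | wilting, ¬root rot) ≈ 0.280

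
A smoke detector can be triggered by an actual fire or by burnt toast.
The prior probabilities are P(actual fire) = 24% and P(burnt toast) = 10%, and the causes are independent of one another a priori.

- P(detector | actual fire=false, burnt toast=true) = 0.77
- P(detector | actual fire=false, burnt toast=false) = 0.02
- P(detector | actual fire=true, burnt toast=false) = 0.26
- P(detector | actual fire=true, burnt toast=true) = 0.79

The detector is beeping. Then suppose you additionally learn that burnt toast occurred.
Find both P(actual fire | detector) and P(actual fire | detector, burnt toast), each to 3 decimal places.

P(actual fire | detector) ≈ 0.510; P(actual fire | detector, burnt toast) ≈ 0.245

P(detector) = 0.02·0.76·0.9 + 0.77·0.76·0.1 + 0.26·0.24·0.9 + 0.79·0.24·0.1 = 0.013680 + 0.058520 + 0.056160 + 0.018960 = 0.147320
Restricting to configurations with actual fire present: 0.056160 + 0.018960 = 0.075120.
Hence the posterior is 0.075120/0.147320 ≈ 0.510.

Now condition on the additional information:
Numerator (weight on configurations with actual fire): 0.79·0.24 = 0.189600
Normalizer over all consistent configurations: 0.77·0.76 + 0.79·0.24 = 0.774800
P(actual fire | detector, burnt toast) = 0.189600/0.774800 ≈ 0.245
Conditioning on burnt toast lowers the posterior on actual fire: the classic explaining-away effect in a common-effect structure.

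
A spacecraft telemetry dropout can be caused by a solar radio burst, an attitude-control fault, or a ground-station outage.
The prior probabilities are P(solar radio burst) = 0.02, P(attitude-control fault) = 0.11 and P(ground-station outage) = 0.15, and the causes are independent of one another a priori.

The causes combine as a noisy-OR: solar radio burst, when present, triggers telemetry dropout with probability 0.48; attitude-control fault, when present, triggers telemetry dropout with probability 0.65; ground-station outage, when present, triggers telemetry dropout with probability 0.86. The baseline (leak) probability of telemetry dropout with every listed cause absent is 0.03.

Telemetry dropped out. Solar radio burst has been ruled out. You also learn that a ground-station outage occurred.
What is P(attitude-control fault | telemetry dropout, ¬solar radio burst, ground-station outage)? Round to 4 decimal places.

P(attitude-control fault | telemetry dropout, ¬solar radio burst, ground-station outage) ≈ 0.1199

Under noisy-OR, P(telemetry dropout | causes) = 1 − (1−0.03)·∏(1−qᵢ) over the active causes.
Enumerate both values of attitude-control fault and weight by the priors:
  P(telemetry dropout | ¬solar radio burst, ground-station outage) = 0.8642·0.89 + 0.95247·0.11
        = 0.769138 + 0.104772 = 0.873910
Keeping only the attitude-control fault-present terms gives 0.104772, so
  P(attitude-control fault | telemetry dropout, ¬solar radio burst, ground-station outage) = 0.104772 / 0.873910 ≈ 0.1199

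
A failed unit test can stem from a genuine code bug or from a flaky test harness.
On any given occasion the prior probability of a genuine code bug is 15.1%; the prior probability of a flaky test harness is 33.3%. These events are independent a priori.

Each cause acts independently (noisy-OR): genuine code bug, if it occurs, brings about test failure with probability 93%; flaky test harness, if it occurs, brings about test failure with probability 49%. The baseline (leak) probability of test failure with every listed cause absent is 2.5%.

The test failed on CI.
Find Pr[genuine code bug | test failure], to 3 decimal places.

Under noisy-OR, P(test failure | causes) = 1 − (1−0.025)·∏(1−qᵢ) over the active causes.
For the numerator, keep only genuine code bug=true terms: 0.093843 + 0.048533 = 0.142376
The normalizing constant is 0.025*0.849*0.667 + 0.50275*0.849*0.333 + 0.93175*0.151*0.667 + 0.965193*0.151*0.333 = 0.298669
Posterior = 0.142376 / 0.298669 ≈ 0.477

Pr[genuine code bug | test failure] ≈ 0.477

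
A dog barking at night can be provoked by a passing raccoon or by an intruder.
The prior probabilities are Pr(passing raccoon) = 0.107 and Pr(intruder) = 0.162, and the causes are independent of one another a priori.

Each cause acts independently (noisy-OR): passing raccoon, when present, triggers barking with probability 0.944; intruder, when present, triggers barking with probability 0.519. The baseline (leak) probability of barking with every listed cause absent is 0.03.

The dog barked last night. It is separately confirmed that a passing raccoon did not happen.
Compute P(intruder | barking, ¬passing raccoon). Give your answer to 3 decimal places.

Under noisy-OR, P(barking | causes) = 1 − (1−0.03)·∏(1−qᵢ) over the active causes.
P(barking | ¬passing raccoon) = 0.03*0.838 + 0.53343*0.162 = 0.025140 + 0.086416 = 0.111556
Of this, 0.086416 comes from 0.53343*0.162 (the intruder=true cases).
P(intruder | barking, ¬passing raccoon) = 0.086416 / 0.111556 ≈ 0.775

P(intruder | barking, ¬passing raccoon) ≈ 0.775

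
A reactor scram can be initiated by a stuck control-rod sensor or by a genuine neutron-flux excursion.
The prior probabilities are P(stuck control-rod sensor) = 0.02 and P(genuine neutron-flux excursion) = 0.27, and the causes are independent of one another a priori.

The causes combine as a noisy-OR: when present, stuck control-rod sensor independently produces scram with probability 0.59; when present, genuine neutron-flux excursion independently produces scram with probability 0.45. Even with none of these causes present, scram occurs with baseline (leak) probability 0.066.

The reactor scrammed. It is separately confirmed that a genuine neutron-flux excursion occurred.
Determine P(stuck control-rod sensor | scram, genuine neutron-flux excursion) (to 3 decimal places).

P(stuck control-rod sensor | scram, genuine neutron-flux excursion) ≈ 0.032

Under noisy-OR, P(scram | causes) = 1 − (1−0.066)·∏(1−qᵢ) over the active causes.
P(scram | genuine neutron-flux excursion) = 0.4863×0.98 + 0.789383×0.02 = 0.476574 + 0.015788 = 0.492362
The stuck control-rod sensor-present share is 0.789383×0.02 = 0.015788.
So P(stuck control-rod sensor | scram, genuine neutron-flux excursion) = 0.015788/0.492362 ≈ 0.032.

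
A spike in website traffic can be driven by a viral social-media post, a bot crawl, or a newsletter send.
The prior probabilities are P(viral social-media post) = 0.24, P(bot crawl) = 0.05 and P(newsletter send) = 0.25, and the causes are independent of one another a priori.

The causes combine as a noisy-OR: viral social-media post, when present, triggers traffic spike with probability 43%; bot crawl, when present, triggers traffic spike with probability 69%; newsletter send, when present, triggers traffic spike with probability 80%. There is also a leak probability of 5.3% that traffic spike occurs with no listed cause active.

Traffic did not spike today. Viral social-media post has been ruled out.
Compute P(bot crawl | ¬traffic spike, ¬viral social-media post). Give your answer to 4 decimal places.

P(bot crawl | ¬traffic spike, ¬viral social-media post) ≈ 0.0161

Under noisy-OR, P(traffic spike | causes) = 1 − (1−0.053)·∏(1−qᵢ) over the active causes.
By total probability over the 4 (bot crawl, newsletter send) configurations:
  P(¬traffic spike | ¬viral social-media post) = 0.947*0.95*0.75 + 0.1894*0.95*0.25 + 0.29357*0.05*0.75 + 0.058714*0.05*0.25
        = 0.674737 + 0.044983 + 0.011009 + 0.000734 = 0.731463
Keeping only the bot crawl-present terms gives 0.011743, so
  P(bot crawl | ¬traffic spike, ¬viral social-media post) = 0.011743 / 0.731463 ≈ 0.0161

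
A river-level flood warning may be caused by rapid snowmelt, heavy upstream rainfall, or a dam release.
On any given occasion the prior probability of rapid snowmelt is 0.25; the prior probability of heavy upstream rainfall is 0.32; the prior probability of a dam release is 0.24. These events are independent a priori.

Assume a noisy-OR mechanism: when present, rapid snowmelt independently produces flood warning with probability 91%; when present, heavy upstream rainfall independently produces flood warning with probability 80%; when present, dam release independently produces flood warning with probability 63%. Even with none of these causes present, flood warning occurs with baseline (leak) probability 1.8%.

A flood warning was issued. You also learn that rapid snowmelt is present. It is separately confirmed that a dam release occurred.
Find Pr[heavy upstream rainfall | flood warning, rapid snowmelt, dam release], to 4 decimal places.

Under noisy-OR, P(flood warning | causes) = 1 − (1−0.018)·∏(1−qᵢ) over the active causes.
P(flood warning | rapid snowmelt, dam release) = 0.967299×0.68 + 0.99346×0.32 = 0.657763 + 0.317907 = 0.975670
Restricting to configurations with heavy upstream rainfall present: 0.99346×0.32 = 0.317907.
P(heavy upstream rainfall | flood warning, rapid snowmelt, dam release) = 0.317907 / 0.975670 ≈ 0.3258

Pr[heavy upstream rainfall | flood warning, rapid snowmelt, dam release] ≈ 0.3258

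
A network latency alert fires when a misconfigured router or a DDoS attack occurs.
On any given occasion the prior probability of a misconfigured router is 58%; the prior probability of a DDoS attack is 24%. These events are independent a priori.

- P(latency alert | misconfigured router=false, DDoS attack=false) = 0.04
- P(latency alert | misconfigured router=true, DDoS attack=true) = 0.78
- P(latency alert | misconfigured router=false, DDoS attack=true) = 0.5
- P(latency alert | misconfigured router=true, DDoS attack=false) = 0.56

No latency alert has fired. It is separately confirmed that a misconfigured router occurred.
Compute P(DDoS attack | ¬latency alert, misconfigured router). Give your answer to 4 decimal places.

Weight on DDoS attack=true, given the evidence: 0.22*0.24 = 0.052800
Denominator P(¬latency alert | misconfigured router): 0.44*0.76 + 0.22*0.24 = 0.387200
Posterior = 0.052800 / 0.387200 ≈ 0.1364

P(DDoS attack | ¬latency alert, misconfigured router) ≈ 0.1364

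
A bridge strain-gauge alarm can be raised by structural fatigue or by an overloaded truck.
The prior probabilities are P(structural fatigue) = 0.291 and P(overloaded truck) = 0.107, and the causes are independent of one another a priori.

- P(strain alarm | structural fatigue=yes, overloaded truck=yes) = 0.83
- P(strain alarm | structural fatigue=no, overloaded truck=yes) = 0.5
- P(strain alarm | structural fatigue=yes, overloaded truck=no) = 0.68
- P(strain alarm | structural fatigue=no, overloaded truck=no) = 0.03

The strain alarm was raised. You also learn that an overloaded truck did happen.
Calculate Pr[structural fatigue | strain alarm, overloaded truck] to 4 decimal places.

Numerator (weight on configurations with structural fatigue): 0.83×0.291 = 0.241530
The normalizing constant is 0.5×0.709 + 0.83×0.291 = 0.596030
Posterior = 0.241530 / 0.596030 ≈ 0.4052

Pr[structural fatigue | strain alarm, overloaded truck] ≈ 0.4052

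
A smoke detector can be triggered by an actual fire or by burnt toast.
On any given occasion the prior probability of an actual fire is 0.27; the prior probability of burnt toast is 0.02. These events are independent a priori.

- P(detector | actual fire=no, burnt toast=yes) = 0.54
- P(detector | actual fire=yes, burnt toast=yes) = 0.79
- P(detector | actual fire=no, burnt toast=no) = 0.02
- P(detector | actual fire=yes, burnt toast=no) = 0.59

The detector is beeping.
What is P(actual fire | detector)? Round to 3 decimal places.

P(actual fire | detector) ≈ 0.878

P(detector) = 0.02·0.73·0.98 + 0.54·0.73·0.02 + 0.59·0.27·0.98 + 0.79·0.27·0.02 = 0.014308 + 0.007884 + 0.156114 + 0.004266 = 0.182572
Restricting to configurations with actual fire present: 0.156114 + 0.004266 = 0.160380.
Hence the posterior is 0.160380/0.182572 ≈ 0.878.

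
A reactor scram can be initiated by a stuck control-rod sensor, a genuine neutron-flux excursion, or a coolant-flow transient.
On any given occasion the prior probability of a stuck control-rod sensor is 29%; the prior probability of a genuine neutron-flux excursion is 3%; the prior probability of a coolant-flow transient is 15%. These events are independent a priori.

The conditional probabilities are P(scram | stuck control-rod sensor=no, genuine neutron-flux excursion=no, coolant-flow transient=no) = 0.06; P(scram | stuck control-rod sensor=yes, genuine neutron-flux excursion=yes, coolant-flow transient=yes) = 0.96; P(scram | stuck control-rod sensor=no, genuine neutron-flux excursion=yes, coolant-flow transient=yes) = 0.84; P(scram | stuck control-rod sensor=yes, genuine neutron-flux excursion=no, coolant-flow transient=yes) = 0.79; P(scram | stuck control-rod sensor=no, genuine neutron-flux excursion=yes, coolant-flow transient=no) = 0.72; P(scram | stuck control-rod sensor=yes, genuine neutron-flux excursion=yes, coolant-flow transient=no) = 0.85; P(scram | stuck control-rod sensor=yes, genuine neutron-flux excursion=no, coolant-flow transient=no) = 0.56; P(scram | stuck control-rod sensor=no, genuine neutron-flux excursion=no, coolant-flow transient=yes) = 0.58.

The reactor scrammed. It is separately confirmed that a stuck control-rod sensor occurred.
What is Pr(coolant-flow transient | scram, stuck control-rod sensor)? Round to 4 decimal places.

Pr(coolant-flow transient | scram, stuck control-rod sensor) ≈ 0.1979

Sum P(scram|·) weighted by the priors over the 4 (genuine neutron-flux excursion, coolant-flow transient) configurations:
  P(scram | stuck control-rod sensor) = 0.56*0.97*0.85 + 0.79*0.97*0.15 + 0.85*0.03*0.85 + 0.96*0.03*0.15
        = 0.461720 + 0.114945 + 0.021675 + 0.004320 = 0.602660
Keeping only the coolant-flow transient-present terms gives 0.119265, so
  P(coolant-flow transient | scram, stuck control-rod sensor) = 0.119265 / 0.602660 ≈ 0.1979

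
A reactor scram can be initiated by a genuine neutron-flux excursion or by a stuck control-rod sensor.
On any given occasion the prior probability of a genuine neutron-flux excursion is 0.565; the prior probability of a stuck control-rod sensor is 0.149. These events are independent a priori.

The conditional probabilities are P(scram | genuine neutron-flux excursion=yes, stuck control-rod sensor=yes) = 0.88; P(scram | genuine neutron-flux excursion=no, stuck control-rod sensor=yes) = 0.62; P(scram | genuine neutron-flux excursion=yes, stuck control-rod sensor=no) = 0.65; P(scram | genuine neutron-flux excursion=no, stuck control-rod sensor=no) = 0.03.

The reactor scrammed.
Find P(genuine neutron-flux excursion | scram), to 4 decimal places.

P(genuine neutron-flux excursion | scram) ≈ 0.8829

Weight on genuine neutron-flux excursion=true, given the evidence: 0.312530 + 0.074083 = 0.386613
Normalizer over all consistent configurations: 0.03×0.435×0.851 + 0.62×0.435×0.149 + 0.65×0.565×0.851 + 0.88×0.565×0.149 = 0.437904
Posterior = 0.386613 / 0.437904 ≈ 0.8829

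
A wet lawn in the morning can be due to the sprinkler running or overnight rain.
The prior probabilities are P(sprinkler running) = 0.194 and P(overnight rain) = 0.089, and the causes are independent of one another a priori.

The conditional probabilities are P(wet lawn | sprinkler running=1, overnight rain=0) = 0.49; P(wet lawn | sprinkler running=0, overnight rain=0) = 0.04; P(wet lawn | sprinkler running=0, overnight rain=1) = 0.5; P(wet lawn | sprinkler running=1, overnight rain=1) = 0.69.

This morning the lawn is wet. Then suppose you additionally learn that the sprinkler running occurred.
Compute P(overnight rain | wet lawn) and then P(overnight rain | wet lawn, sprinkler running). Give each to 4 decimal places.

P(overnight rain | wet lawn) ≈ 0.2918; P(overnight rain | wet lawn, sprinkler running) ≈ 0.1209

P(wet lawn) = 0.04*0.806*0.911 + 0.5*0.806*0.089 + 0.49*0.194*0.911 + 0.69*0.194*0.089 = 0.029371 + 0.035867 + 0.086600 + 0.011914 = 0.163752
Restricting to configurations with overnight rain present: 0.035867 + 0.011914 = 0.047781.
So P(overnight rain | wet lawn) = 0.047781/0.163752 ≈ 0.2918.

With the extra evidence:
P(wet lawn | sprinkler running) = 0.49*0.911 + 0.69*0.089 = 0.446390 + 0.061410 = 0.507800
The overnight rain-present share is 0.69*0.089 = 0.061410.
Hence the posterior is 0.061410/0.507800 ≈ 0.1209.
This is intercausal reasoning (explaining away): once sprinkler running accounts for the wet lawn, overnight rain becomes less likely.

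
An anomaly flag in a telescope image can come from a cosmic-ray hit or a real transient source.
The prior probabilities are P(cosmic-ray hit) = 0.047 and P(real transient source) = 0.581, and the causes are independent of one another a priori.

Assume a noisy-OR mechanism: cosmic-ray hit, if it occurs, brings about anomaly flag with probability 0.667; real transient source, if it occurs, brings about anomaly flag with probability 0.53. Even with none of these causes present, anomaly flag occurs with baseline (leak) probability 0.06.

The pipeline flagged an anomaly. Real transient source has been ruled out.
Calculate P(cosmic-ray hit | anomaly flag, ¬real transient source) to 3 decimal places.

Under noisy-OR, P(anomaly flag | causes) = 1 − (1−0.06)·∏(1−qᵢ) over the active causes.
Enumerate both values of cosmic-ray hit and weight by the priors:
  P(anomaly flag | ¬real transient source) = 0.06*0.953 + 0.68698*0.047
        = 0.057180 + 0.032288 = 0.089468
Keeping only the cosmic-ray hit-present terms gives 0.032288, so
  P(cosmic-ray hit | anomaly flag, ¬real transient source) = 0.032288 / 0.089468 ≈ 0.361

P(cosmic-ray hit | anomaly flag, ¬real transient source) ≈ 0.361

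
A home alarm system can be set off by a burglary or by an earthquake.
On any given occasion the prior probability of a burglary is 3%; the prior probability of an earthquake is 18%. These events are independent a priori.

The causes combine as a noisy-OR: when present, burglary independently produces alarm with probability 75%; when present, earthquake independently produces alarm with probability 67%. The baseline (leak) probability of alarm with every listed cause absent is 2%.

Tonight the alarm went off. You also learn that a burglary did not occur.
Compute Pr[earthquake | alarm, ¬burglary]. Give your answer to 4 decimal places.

Pr[earthquake | alarm, ¬burglary] ≈ 0.8813

Under noisy-OR, P(alarm | causes) = 1 − (1−0.02)·∏(1−qᵢ) over the active causes.
P(alarm | ¬burglary) = 0.02×0.82 + 0.6766×0.18 = 0.016400 + 0.121788 = 0.138188
The earthquake-present share is 0.6766×0.18 = 0.121788.
P(earthquake | alarm, ¬burglary) = 0.121788 / 0.138188 ≈ 0.8813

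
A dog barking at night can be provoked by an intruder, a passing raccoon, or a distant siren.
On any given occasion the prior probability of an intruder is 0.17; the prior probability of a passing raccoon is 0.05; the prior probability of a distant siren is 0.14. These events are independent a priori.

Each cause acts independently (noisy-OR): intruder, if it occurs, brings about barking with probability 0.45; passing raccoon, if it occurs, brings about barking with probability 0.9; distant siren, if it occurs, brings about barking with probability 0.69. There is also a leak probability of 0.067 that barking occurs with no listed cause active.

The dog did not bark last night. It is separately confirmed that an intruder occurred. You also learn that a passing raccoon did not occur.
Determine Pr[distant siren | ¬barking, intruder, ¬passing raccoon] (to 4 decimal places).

Pr[distant siren | ¬barking, intruder, ¬passing raccoon] ≈ 0.0480

Under noisy-OR, P(barking | causes) = 1 − (1−0.067)·∏(1−qᵢ) over the active causes.
By total probability over both values of distant siren:
  P(¬barking | intruder, ¬passing raccoon) = 0.51315×0.86 + 0.159077×0.14
        = 0.441309 + 0.022271 = 0.463580
Configurations with distant siren contribute 0.022271, so
  P(distant siren | ¬barking, intruder, ¬passing raccoon) = 0.022271 / 0.463580 ≈ 0.0480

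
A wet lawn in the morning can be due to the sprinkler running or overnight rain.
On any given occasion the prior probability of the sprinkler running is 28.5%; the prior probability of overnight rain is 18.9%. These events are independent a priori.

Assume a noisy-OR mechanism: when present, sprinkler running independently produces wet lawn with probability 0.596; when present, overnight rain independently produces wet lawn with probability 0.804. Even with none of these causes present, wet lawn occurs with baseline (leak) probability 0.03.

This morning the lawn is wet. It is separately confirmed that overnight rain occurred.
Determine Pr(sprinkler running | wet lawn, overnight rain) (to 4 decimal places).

Pr(sprinkler running | wet lawn, overnight rain) ≈ 0.3124

Under noisy-OR, P(wet lawn | causes) = 1 − (1−0.03)·∏(1−qᵢ) over the active causes.
P(wet lawn | overnight rain) = 0.80988*0.715 + 0.923192*0.285 = 0.579064 + 0.263110 = 0.842174
Of this, 0.263110 comes from 0.923192*0.285 (the sprinkler running=true cases).
So P(sprinkler running | wet lawn, overnight rain) = 0.263110/0.842174 ≈ 0.3124.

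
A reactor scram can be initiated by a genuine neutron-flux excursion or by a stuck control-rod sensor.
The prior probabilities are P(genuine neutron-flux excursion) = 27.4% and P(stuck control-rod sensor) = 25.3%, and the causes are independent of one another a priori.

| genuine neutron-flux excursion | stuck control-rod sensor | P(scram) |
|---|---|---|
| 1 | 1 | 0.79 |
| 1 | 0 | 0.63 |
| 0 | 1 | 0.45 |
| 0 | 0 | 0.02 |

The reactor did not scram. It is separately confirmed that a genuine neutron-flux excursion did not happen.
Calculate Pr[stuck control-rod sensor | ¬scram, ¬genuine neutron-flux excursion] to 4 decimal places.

For the numerator, keep only stuck control-rod sensor=true terms: 0.55×0.253 = 0.139150
The normalizing constant is 0.98×0.747 + 0.55×0.253 = 0.871210
P(stuck control-rod sensor | ¬scram, ¬genuine neutron-flux excursion) = 0.139150/0.871210 ≈ 0.1597

Pr[stuck control-rod sensor | ¬scram, ¬genuine neutron-flux excursion] ≈ 0.1597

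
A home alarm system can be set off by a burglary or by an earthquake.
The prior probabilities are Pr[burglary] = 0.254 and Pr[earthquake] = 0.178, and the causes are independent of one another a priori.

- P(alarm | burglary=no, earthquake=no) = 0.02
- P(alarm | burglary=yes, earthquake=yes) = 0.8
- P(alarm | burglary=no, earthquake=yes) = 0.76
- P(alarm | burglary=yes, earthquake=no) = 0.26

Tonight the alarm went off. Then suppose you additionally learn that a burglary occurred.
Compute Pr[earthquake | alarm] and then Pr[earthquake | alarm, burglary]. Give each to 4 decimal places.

Pr[earthquake | alarm] ≈ 0.6732; Pr[earthquake | alarm, burglary] ≈ 0.3999

Sum P(alarm|·) weighted by the priors over the 4 (burglary, earthquake) configurations:
  P(alarm) = 0.02×0.746×0.822 + 0.76×0.746×0.178 + 0.26×0.254×0.822 + 0.8×0.254×0.178
        = 0.012264 + 0.100919 + 0.054285 + 0.036170 = 0.203638
Configurations with earthquake contribute 0.137089, so
  P(earthquake | alarm) = 0.137089 / 0.203638 ≈ 0.6732

With the extra evidence:
Enumerate both values of earthquake and weight by the priors:
  P(alarm | burglary) = 0.26*0.822 + 0.8*0.178
        = 0.213720 + 0.142400 = 0.356120
Configurations with earthquake contribute 0.142400, so
  P(earthquake | alarm, burglary) = 0.142400 / 0.356120 ≈ 0.3999
This is intercausal reasoning (explaining away): once burglary accounts for the alarm, earthquake becomes less likely.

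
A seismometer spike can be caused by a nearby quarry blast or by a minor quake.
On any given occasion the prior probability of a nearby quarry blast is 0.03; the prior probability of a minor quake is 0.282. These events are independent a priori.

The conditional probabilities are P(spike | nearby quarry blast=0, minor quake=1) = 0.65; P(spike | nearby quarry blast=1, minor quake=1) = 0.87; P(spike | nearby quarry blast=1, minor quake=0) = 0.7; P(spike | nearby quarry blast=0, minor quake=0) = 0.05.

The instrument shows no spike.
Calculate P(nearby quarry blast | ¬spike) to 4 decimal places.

P(nearby quarry blast | ¬spike) ≈ 0.0099

Sum P(¬spike|·) weighted by the priors over the 4 (nearby quarry blast, minor quake) configurations:
  P(¬spike) = 0.95*0.97*0.718 + 0.35*0.97*0.282 + 0.3*0.03*0.718 + 0.13*0.03*0.282
        = 0.661637 + 0.095739 + 0.006462 + 0.001100 = 0.764938
Configurations with nearby quarry blast contribute 0.007562, so
  P(nearby quarry blast | ¬spike) = 0.007562 / 0.764938 ≈ 0.0099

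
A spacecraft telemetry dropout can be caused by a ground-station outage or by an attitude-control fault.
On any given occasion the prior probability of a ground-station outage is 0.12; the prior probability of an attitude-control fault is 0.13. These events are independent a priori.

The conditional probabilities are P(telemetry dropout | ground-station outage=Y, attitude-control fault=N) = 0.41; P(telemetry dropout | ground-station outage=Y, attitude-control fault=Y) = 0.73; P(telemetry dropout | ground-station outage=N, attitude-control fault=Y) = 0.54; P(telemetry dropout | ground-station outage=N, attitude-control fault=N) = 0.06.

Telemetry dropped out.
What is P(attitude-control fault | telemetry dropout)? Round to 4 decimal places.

P(attitude-control fault | telemetry dropout) ≈ 0.4519

By total probability over the 4 (ground-station outage, attitude-control fault) configurations:
  P(telemetry dropout) = 0.06×0.88×0.87 + 0.54×0.88×0.13 + 0.41×0.12×0.87 + 0.73×0.12×0.13
        = 0.045936 + 0.061776 + 0.042804 + 0.011388 = 0.161904
Configurations with attitude-control fault contribute 0.073164, so
  P(attitude-control fault | telemetry dropout) = 0.073164 / 0.161904 ≈ 0.4519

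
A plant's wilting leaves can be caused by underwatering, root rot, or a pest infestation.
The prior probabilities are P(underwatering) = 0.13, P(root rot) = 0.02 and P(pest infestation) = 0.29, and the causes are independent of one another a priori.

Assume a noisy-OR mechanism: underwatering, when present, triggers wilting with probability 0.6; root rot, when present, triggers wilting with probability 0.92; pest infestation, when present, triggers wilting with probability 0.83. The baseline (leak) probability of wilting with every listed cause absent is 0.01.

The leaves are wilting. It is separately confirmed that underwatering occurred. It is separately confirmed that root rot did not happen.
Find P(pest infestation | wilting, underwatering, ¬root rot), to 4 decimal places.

Under noisy-OR, P(wilting | causes) = 1 − (1−0.01)·∏(1−qᵢ) over the active causes.
P(wilting | underwatering, ¬root rot) = 0.604×0.71 + 0.93268×0.29 = 0.428840 + 0.270477 = 0.699317
The pest infestation-present share is 0.93268×0.29 = 0.270477.
Hence the posterior is 0.270477/0.699317 ≈ 0.3868.

P(pest infestation | wilting, underwatering, ¬root rot) ≈ 0.3868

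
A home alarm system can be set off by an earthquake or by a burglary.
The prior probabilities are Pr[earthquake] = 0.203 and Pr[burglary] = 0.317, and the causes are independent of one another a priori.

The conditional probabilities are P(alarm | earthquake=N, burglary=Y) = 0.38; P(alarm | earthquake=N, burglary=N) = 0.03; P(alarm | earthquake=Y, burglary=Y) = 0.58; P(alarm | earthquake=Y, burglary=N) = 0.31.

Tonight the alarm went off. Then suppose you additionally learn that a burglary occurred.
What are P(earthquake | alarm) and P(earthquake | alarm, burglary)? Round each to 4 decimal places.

P(earthquake | alarm) ≈ 0.4169; P(earthquake | alarm, burglary) ≈ 0.2799

P(alarm) = 0.03·0.797·0.683 + 0.38·0.797·0.317 + 0.31·0.203·0.683 + 0.58·0.203·0.317 = 0.016331 + 0.096007 + 0.042981 + 0.037324 = 0.192643
Restricting to configurations with earthquake present: 0.042981 + 0.037324 = 0.080305.
Hence the posterior is 0.080305/0.192643 ≈ 0.4169.

Now condition on the additional information:
P(alarm | burglary) = 0.38×0.797 + 0.58×0.203 = 0.302860 + 0.117740 = 0.420600
The earthquake-present share is 0.58×0.203 = 0.117740.
So P(earthquake | alarm, burglary) = 0.117740/0.420600 ≈ 0.2799.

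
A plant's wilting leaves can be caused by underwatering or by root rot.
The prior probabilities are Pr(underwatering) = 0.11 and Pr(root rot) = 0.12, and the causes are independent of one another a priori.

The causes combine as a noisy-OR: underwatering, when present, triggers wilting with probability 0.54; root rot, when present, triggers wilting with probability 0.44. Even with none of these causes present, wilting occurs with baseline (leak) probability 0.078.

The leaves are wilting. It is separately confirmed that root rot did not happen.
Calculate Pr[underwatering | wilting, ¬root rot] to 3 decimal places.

Pr[underwatering | wilting, ¬root rot] ≈ 0.477

Under noisy-OR, P(wilting | causes) = 1 − (1−0.078)·∏(1−qᵢ) over the active causes.
P(wilting | ¬root rot) = 0.078×0.89 + 0.57588×0.11 = 0.069420 + 0.063347 = 0.132767
The underwatering-present share is 0.57588×0.11 = 0.063347.
Hence the posterior is 0.063347/0.132767 ≈ 0.477.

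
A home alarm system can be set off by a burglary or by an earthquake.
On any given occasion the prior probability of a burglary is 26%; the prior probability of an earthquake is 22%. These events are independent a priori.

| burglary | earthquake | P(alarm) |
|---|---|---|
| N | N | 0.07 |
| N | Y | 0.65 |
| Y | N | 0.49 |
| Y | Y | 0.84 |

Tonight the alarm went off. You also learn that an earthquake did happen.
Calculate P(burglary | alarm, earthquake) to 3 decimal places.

P(burglary | alarm, earthquake) ≈ 0.312

Enumerate both values of burglary and weight by the priors:
  P(alarm | earthquake) = 0.65×0.74 + 0.84×0.26
        = 0.481000 + 0.218400 = 0.699400
Keeping only the burglary-present terms gives 0.218400, so
  P(burglary | alarm, earthquake) = 0.218400 / 0.699400 ≈ 0.312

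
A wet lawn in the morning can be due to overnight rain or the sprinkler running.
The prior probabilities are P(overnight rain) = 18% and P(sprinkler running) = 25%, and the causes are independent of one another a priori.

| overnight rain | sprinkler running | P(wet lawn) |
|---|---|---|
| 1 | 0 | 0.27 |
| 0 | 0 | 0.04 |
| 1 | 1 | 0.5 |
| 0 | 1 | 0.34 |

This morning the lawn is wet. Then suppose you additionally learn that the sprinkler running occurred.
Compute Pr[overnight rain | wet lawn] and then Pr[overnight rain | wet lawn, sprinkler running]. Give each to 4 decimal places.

Pr[overnight rain | wet lawn] ≈ 0.3847; Pr[overnight rain | wet lawn, sprinkler running] ≈ 0.2440

Numerator (weight on configurations with overnight rain): 0.036450 + 0.022500 = 0.058950
Normalizer over all consistent configurations: 0.04·0.82·0.75 + 0.34·0.82·0.25 + 0.27·0.18·0.75 + 0.5·0.18·0.25 = 0.153250
Posterior = 0.058950 / 0.153250 ≈ 0.3847

With the extra evidence:
P(wet lawn | sprinkler running) = 0.34*0.82 + 0.5*0.18 = 0.278800 + 0.090000 = 0.368800
The overnight rain-present share is 0.5*0.18 = 0.090000.
P(overnight rain | wet lawn, sprinkler running) = 0.090000 / 0.368800 ≈ 0.2440
Conditioning on sprinkler running lowers the posterior on overnight rain: the classic explaining-away effect in a common-effect structure.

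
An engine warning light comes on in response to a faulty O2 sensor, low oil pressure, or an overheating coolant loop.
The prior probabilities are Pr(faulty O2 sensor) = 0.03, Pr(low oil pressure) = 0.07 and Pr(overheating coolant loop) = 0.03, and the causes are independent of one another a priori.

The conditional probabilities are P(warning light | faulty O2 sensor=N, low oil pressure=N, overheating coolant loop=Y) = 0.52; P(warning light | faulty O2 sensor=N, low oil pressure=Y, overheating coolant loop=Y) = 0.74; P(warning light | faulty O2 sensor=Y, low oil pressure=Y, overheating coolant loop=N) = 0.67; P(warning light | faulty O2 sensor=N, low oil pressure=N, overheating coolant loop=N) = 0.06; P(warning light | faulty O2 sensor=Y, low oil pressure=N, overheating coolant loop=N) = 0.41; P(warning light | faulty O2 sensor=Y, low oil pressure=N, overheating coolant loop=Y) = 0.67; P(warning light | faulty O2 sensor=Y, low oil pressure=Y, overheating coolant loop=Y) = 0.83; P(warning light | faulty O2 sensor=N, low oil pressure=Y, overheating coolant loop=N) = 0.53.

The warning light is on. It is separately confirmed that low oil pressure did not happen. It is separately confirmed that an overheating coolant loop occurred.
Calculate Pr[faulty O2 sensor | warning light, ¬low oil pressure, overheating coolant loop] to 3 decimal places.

Pr[faulty O2 sensor | warning light, ¬low oil pressure, overheating coolant loop] ≈ 0.038

For the numerator, keep only faulty O2 sensor=true terms: 0.67·0.03 = 0.020100
Denominator P(warning light | ¬low oil pressure, overheating coolant loop): 0.52·0.97 + 0.67·0.03 = 0.524500
P(faulty O2 sensor | warning light, ¬low oil pressure, overheating coolant loop) = 0.020100/0.524500 ≈ 0.038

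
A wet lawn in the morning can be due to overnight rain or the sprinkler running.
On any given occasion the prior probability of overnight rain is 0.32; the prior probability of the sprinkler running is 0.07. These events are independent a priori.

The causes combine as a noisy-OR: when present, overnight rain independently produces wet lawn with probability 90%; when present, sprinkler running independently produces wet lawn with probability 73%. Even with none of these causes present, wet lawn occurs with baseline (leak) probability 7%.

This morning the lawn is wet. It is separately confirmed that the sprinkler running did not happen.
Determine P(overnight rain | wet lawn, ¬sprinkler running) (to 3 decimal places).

Under noisy-OR, P(wet lawn | causes) = 1 − (1−0.07)·∏(1−qᵢ) over the active causes.
P(wet lawn | ¬sprinkler running) = 0.07×0.68 + 0.907×0.32 = 0.047600 + 0.290240 = 0.337840
The overnight rain-present share is 0.907×0.32 = 0.290240.
P(overnight rain | wet lawn, ¬sprinkler running) = 0.290240 / 0.337840 ≈ 0.859

P(overnight rain | wet lawn, ¬sprinkler running) ≈ 0.859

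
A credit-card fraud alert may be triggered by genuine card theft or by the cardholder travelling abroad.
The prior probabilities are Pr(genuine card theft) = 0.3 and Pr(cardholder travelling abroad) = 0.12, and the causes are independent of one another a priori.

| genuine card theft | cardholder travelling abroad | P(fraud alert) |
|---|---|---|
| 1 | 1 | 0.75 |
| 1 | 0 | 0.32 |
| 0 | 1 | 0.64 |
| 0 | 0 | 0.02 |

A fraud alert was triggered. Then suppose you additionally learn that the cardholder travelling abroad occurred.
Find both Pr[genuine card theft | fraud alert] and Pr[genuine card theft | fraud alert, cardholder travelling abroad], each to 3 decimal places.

Pr[genuine card theft | fraud alert] ≈ 0.628; Pr[genuine card theft | fraud alert, cardholder travelling abroad] ≈ 0.334

P(fraud alert) = 0.02×0.7×0.88 + 0.64×0.7×0.12 + 0.32×0.3×0.88 + 0.75×0.3×0.12 = 0.012320 + 0.053760 + 0.084480 + 0.027000 = 0.177560
Restricting to configurations with genuine card theft present: 0.084480 + 0.027000 = 0.111480.
Hence the posterior is 0.111480/0.177560 ≈ 0.628.

With the extra evidence:
P(fraud alert | cardholder travelling abroad) = 0.64×0.7 + 0.75×0.3 = 0.448000 + 0.225000 = 0.673000
The genuine card theft-present share is 0.75×0.3 = 0.225000.
So P(genuine card theft | fraud alert, cardholder travelling abroad) = 0.225000/0.673000 ≈ 0.334.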